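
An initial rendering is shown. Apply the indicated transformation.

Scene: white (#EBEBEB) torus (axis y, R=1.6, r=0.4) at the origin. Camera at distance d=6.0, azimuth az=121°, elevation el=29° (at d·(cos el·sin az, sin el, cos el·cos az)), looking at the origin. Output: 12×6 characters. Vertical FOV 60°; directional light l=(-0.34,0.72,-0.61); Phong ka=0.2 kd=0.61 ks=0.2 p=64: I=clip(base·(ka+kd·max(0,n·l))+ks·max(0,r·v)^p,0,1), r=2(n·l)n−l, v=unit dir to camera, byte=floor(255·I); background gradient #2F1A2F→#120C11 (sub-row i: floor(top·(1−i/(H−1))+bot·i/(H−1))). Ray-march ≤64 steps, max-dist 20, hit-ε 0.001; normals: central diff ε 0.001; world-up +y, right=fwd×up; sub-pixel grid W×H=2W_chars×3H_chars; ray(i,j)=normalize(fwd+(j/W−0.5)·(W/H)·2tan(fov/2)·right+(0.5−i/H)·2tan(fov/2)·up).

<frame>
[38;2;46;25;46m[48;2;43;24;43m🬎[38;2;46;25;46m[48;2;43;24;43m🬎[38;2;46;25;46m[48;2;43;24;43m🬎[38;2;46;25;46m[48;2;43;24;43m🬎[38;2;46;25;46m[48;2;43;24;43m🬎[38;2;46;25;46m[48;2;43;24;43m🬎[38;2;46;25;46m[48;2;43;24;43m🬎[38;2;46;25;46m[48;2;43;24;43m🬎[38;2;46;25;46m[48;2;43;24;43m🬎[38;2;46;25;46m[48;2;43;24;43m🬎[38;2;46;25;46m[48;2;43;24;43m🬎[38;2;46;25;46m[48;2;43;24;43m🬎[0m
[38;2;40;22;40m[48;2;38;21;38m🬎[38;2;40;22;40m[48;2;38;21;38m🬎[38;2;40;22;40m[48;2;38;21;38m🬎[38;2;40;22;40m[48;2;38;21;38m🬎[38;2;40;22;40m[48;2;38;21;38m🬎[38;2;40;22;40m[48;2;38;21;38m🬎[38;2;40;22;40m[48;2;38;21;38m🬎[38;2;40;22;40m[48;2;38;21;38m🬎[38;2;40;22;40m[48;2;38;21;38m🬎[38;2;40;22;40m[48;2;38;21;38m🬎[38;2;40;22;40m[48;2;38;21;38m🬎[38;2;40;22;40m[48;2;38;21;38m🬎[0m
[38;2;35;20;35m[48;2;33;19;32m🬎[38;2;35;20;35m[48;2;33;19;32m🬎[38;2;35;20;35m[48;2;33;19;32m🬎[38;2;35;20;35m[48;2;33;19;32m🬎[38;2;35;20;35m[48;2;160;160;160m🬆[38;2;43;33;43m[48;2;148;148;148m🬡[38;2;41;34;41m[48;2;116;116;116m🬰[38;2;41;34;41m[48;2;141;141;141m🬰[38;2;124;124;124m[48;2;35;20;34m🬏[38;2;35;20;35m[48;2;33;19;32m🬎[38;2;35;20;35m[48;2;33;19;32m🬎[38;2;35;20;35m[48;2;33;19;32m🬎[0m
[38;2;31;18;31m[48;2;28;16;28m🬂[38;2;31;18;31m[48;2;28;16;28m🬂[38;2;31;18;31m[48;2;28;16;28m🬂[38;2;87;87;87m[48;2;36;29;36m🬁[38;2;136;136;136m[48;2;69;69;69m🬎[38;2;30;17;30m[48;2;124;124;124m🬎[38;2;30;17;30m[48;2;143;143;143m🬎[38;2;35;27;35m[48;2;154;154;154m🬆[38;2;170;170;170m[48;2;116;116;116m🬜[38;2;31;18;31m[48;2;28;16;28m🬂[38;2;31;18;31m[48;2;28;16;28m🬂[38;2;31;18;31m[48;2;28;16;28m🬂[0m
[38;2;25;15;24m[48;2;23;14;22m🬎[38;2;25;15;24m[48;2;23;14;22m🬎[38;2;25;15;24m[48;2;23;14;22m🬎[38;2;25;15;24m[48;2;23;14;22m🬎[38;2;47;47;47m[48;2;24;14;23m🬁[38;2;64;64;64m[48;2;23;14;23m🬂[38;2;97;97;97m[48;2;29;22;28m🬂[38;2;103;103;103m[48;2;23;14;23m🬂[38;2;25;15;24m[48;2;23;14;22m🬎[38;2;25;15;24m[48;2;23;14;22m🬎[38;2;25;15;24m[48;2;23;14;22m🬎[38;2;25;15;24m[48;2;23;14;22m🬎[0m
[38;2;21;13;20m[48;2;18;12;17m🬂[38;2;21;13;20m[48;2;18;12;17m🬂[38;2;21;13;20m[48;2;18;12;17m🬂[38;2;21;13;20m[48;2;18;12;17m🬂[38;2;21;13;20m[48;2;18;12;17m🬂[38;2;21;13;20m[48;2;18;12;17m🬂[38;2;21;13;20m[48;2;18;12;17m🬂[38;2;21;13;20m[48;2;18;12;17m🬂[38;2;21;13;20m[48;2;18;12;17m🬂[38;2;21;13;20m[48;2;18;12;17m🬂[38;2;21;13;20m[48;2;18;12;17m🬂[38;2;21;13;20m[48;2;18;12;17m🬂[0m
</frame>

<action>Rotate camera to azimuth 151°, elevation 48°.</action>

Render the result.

<frame>
[38;2;46;25;46m[48;2;43;24;43m🬎[38;2;46;25;46m[48;2;43;24;43m🬎[38;2;46;25;46m[48;2;43;24;43m🬎[38;2;46;25;46m[48;2;43;24;43m🬎[38;2;46;25;46m[48;2;43;24;43m🬎[38;2;46;25;46m[48;2;43;24;43m🬎[38;2;46;25;46m[48;2;43;24;43m🬎[38;2;46;25;46m[48;2;43;24;43m🬎[38;2;46;25;46m[48;2;43;24;43m🬎[38;2;46;25;46m[48;2;43;24;43m🬎[38;2;46;25;46m[48;2;43;24;43m🬎[38;2;46;25;46m[48;2;43;24;43m🬎[0m
[38;2;40;22;40m[48;2;38;21;38m🬎[38;2;40;22;40m[48;2;38;21;38m🬎[38;2;40;22;40m[48;2;38;21;38m🬎[38;2;40;22;40m[48;2;38;21;38m🬎[38;2;40;22;40m[48;2;38;21;38m🬎[38;2;40;22;40m[48;2;38;21;38m🬎[38;2;40;22;40m[48;2;38;21;38m🬎[38;2;40;22;40m[48;2;38;21;38m🬎[38;2;40;22;40m[48;2;38;21;38m🬎[38;2;40;22;40m[48;2;38;21;38m🬎[38;2;40;22;40m[48;2;38;21;38m🬎[38;2;40;22;40m[48;2;38;21;38m🬎[0m
[38;2;35;20;35m[48;2;33;19;32m🬎[38;2;35;20;35m[48;2;33;19;32m🬎[38;2;35;20;35m[48;2;33;19;32m🬎[38;2;35;20;35m[48;2;33;19;32m🬎[38;2;57;47;57m[48;2;177;177;177m🬆[38;2;159;159;159m[48;2;33;19;32m🬎[38;2;157;157;157m[48;2;58;51;58m🬂[38;2;134;134;134m[48;2;50;42;49m🬈[38;2;145;145;145m[48;2;35;20;34m🬓[38;2;35;20;35m[48;2;33;19;32m🬎[38;2;35;20;35m[48;2;33;19;32m🬎[38;2;35;20;35m[48;2;33;19;32m🬎[0m
[38;2;31;18;31m[48;2;28;16;28m🬂[38;2;31;18;31m[48;2;28;16;28m🬂[38;2;31;18;31m[48;2;28;16;28m🬂[38;2;95;95;95m[48;2;34;25;34m🬉[38;2;144;144;144m[48;2;31;18;31m🬺[38;2;101;101;101m[48;2;29;17;29m🬏[38;2;31;18;31m[48;2;28;16;28m🬂[38;2;37;29;37m[48;2;131;131;131m🬝[38;2;122;122;122m[48;2;182;182;182m🬄[38;2;31;18;31m[48;2;28;16;28m🬂[38;2;31;18;31m[48;2;28;16;28m🬂[38;2;31;18;31m[48;2;28;16;28m🬂[0m
[38;2;25;15;24m[48;2;23;14;22m🬎[38;2;25;15;24m[48;2;23;14;22m🬎[38;2;25;15;24m[48;2;23;14;22m🬎[38;2;25;15;24m[48;2;23;14;22m🬎[38;2;108;108;108m[48;2;23;14;22m🬊[38;2;145;145;145m[48;2;41;36;40m🬎[38;2;155;155;155m[48;2;89;89;89m🬎[38;2;175;175;175m[48;2;23;14;22m🬎[38;2;184;184;184m[48;2;24;14;23m🬀[38;2;25;15;24m[48;2;23;14;22m🬎[38;2;25;15;24m[48;2;23;14;22m🬎[38;2;25;15;24m[48;2;23;14;22m🬎[0m
[38;2;21;13;20m[48;2;18;12;17m🬂[38;2;21;13;20m[48;2;18;12;17m🬂[38;2;21;13;20m[48;2;18;12;17m🬂[38;2;21;13;20m[48;2;18;12;17m🬂[38;2;21;13;20m[48;2;18;12;17m🬂[38;2;21;13;20m[48;2;18;12;17m🬂[38;2;21;13;20m[48;2;18;12;17m🬂[38;2;21;13;20m[48;2;18;12;17m🬂[38;2;21;13;20m[48;2;18;12;17m🬂[38;2;21;13;20m[48;2;18;12;17m🬂[38;2;21;13;20m[48;2;18;12;17m🬂[38;2;21;13;20m[48;2;18;12;17m🬂[0m
</frame>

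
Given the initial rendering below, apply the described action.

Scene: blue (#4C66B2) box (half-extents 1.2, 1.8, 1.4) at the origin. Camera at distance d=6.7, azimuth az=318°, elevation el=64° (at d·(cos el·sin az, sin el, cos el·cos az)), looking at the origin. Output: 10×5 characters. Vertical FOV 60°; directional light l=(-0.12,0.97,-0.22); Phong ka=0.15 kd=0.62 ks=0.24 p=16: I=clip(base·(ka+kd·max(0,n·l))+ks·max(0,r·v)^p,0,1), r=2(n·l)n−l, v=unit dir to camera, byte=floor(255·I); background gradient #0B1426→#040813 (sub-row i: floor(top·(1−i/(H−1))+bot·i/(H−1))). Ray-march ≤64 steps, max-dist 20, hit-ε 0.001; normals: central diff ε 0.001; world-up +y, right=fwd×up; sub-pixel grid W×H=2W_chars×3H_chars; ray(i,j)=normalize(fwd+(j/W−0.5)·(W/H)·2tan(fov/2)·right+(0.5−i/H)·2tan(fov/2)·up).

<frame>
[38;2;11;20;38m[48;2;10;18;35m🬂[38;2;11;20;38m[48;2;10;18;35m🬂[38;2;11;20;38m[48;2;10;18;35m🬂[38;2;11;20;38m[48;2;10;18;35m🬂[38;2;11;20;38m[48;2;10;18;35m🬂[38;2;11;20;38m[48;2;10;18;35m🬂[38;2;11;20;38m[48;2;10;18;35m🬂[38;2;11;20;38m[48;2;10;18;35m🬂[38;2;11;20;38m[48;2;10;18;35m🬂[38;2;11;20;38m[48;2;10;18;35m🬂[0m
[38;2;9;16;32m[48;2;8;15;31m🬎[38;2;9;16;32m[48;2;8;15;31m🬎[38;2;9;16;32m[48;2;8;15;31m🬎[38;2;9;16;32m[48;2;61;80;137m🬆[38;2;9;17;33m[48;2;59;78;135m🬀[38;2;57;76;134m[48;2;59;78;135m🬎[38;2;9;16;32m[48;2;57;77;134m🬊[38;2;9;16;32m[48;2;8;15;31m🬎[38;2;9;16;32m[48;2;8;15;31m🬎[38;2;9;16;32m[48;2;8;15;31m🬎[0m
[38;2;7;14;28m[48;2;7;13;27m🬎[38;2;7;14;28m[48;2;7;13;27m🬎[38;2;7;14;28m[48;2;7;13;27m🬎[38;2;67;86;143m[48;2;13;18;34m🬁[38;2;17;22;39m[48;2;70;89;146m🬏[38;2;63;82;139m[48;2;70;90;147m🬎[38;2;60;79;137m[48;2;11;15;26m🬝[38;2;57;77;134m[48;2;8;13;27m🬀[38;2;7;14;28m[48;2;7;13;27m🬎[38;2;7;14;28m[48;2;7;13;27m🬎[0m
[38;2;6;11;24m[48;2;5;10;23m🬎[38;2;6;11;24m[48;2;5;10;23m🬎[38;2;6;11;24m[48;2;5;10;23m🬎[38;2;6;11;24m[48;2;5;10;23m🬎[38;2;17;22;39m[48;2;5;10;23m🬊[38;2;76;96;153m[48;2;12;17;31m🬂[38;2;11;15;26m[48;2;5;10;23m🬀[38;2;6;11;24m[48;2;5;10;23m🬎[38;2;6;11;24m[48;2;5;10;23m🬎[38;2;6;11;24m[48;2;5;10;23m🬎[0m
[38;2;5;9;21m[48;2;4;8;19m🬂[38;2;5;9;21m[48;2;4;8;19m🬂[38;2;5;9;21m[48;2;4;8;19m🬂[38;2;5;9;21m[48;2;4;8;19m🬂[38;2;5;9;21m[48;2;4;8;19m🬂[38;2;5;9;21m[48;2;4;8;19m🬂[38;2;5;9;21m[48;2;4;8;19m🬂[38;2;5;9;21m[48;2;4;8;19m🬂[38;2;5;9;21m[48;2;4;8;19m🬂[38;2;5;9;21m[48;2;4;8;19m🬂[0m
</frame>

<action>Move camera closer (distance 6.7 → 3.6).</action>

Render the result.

<frame>
[38;2;11;20;38m[48;2;57;76;133m🬂[38;2;57;76;133m[48;2;57;77;134m🬎[38;2;57;76;133m[48;2;57;77;134m🬎[38;2;57;76;133m[48;2;57;77;134m🬎[38;2;57;76;133m[48;2;57;77;134m🬬[38;2;57;76;133m[48;2;57;76;133m [38;2;57;76;133m[48;2;57;76;133m [38;2;57;76;133m[48;2;57;76;133m [38;2;57;76;133m[48;2;11;20;38m🬺[38;2;57;76;133m[48;2;10;19;37m🬱[0m
[38;2;57;77;134m[48;2;8;15;31m🬊[38;2;58;77;134m[48;2;60;79;136m🬎[38;2;58;77;135m[48;2;61;81;138m🬎[38;2;58;78;135m[48;2;62;81;138m🬎[38;2;58;77;134m[48;2;60;80;137m🬎[38;2;57;76;134m[48;2;59;78;135m🬎[38;2;57;76;133m[48;2;57;77;134m🬊[38;2;57;76;133m[48;2;57;76;134m🬬[38;2;57;76;133m[48;2;57;76;133m [38;2;57;76;133m[48;2;57;76;133m [0m
[38;2;7;14;28m[48;2;7;13;27m🬎[38;2;65;85;142m[48;2;7;13;27m🬉[38;2;68;88;145m[48;2;79;99;156m🬎[38;2;70;89;147m[48;2;83;103;160m🬎[38;2;68;87;144m[48;2;80;99;157m🬎[38;2;63;82;139m[48;2;70;90;147m🬎[38;2;59;78;136m[48;2;62;82;139m🬨[38;2;57;76;134m[48;2;58;77;135m🬨[38;2;57;76;133m[48;2;57;77;134m🬬[38;2;57;76;133m[48;2;7;13;27m🬝[0m
[38;2;6;11;24m[48;2;5;10;23m🬎[38;2;6;11;24m[48;2;5;10;23m🬎[38;2;91;111;168m[48;2;5;10;23m🬁[38;2;94;114;171m[48;2;109;129;186m🬂[38;2;92;111;168m[48;2;105;125;182m🬊[38;2;78;98;155m[48;2;90;110;167m🬨[38;2;65;84;141m[48;2;72;91;148m🬨[38;2;59;78;135m[48;2;61;81;138m🬨[38;2;57;76;134m[48;2;5;10;23m🬆[38;2;6;11;24m[48;2;5;10;23m🬎[0m
[38;2;5;9;21m[48;2;4;8;19m🬂[38;2;5;9;21m[48;2;4;8;19m🬂[38;2;5;9;21m[48;2;4;8;19m🬂[38;2;119;138;195m[48;2;4;8;19m🬁[38;2;109;128;185m[48;2;4;8;19m🬬[38;2;95;115;172m[48;2;84;104;161m▌[38;2;68;88;145m[48;2;75;95;152m▐[38;2;62;81;139m[48;2;4;8;19m🬆[38;2;5;9;21m[48;2;4;8;19m🬂[38;2;5;9;21m[48;2;4;8;19m🬂[0m
</frame>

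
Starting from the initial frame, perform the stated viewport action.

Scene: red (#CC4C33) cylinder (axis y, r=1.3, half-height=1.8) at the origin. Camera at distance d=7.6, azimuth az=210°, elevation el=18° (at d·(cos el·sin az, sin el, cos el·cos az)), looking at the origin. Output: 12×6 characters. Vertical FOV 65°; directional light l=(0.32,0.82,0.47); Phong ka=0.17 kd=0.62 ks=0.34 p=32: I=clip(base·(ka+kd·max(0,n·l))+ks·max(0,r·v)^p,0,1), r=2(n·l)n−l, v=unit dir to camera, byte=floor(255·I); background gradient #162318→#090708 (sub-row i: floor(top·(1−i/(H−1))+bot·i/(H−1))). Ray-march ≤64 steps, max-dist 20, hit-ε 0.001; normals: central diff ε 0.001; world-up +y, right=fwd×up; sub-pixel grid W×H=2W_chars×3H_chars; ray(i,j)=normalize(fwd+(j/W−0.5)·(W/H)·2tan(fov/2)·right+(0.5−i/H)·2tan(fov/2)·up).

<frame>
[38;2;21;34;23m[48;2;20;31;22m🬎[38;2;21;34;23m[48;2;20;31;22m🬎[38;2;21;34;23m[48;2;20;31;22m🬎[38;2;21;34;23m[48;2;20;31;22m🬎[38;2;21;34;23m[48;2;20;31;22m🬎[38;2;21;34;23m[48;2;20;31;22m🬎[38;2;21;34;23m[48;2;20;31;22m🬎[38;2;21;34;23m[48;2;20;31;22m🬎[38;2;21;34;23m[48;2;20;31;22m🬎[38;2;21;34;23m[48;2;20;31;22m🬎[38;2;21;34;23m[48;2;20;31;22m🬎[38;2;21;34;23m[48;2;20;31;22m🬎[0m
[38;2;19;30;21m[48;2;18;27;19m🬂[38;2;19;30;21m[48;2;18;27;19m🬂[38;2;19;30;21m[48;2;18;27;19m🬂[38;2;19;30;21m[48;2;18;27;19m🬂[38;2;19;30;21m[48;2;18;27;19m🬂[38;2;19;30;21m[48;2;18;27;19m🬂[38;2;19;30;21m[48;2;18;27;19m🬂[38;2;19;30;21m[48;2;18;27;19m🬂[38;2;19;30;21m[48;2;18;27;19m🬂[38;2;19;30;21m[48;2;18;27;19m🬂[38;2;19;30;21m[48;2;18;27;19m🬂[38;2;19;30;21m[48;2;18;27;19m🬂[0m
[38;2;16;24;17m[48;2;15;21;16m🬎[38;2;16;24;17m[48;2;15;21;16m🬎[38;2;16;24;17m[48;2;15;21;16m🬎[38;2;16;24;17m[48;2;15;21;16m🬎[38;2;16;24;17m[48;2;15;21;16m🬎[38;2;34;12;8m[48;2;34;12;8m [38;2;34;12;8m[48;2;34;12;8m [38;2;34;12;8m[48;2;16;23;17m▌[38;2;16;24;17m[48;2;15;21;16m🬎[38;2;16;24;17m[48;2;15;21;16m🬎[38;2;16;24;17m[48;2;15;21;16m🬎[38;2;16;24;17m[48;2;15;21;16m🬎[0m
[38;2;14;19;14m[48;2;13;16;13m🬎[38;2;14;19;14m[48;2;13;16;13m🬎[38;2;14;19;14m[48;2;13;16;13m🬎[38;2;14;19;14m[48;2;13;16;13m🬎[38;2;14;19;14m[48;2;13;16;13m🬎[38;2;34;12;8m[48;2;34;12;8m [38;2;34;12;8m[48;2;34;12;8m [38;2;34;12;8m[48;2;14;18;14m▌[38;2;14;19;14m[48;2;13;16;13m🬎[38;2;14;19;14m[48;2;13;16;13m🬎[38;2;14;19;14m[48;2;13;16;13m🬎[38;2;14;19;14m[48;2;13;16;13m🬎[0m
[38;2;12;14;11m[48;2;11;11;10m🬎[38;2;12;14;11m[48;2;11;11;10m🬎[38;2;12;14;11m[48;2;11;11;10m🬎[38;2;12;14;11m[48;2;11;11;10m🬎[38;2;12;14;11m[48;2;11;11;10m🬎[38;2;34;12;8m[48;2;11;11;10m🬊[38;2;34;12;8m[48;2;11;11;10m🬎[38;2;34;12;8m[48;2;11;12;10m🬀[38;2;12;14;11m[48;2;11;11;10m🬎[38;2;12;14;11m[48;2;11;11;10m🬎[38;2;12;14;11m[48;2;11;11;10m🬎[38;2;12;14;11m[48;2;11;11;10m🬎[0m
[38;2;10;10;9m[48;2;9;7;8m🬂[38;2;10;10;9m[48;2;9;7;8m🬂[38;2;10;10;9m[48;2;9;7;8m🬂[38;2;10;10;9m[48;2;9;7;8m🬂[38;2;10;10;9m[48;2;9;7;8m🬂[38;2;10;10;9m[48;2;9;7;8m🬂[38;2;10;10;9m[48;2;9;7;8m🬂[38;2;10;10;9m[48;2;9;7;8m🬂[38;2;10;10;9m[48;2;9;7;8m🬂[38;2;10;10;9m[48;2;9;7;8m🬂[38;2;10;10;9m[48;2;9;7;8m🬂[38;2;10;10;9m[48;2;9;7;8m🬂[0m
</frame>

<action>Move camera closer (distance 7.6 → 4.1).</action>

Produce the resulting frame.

<frame>
[38;2;21;34;23m[48;2;20;31;22m🬎[38;2;21;34;23m[48;2;20;31;22m🬎[38;2;21;34;23m[48;2;20;31;22m🬎[38;2;21;33;23m[48;2;34;12;8m🬝[38;2;21;34;23m[48;2;34;12;8m🬎[38;2;21;34;23m[48;2;34;12;8m🬆[38;2;22;35;24m[48;2;34;12;8m🬂[38;2;21;34;23m[48;2;34;12;8m🬎[38;2;21;34;23m[48;2;34;12;8m🬎[38;2;21;34;23m[48;2;20;31;22m🬎[38;2;21;34;23m[48;2;20;31;22m🬎[38;2;21;34;23m[48;2;20;31;22m🬎[0m
[38;2;19;30;21m[48;2;18;27;19m🬂[38;2;19;30;21m[48;2;18;27;19m🬂[38;2;19;30;21m[48;2;18;27;19m🬂[38;2;18;28;20m[48;2;34;12;8m▌[38;2;34;12;8m[48;2;34;12;8m [38;2;34;12;8m[48;2;34;12;8m [38;2;34;12;8m[48;2;34;12;8m [38;2;34;12;8m[48;2;34;12;8m [38;2;34;12;8m[48;2;34;12;8m [38;2;19;30;21m[48;2;18;27;19m🬂[38;2;19;30;21m[48;2;18;27;19m🬂[38;2;19;30;21m[48;2;18;27;19m🬂[0m
[38;2;16;24;17m[48;2;15;21;16m🬎[38;2;16;24;17m[48;2;15;21;16m🬎[38;2;16;24;17m[48;2;15;21;16m🬎[38;2;15;22;16m[48;2;34;12;8m🬺[38;2;34;12;8m[48;2;34;12;8m [38;2;34;12;8m[48;2;34;12;8m [38;2;34;12;8m[48;2;34;12;8m [38;2;34;12;8m[48;2;34;12;8m [38;2;34;12;8m[48;2;15;22;16m🬕[38;2;16;24;17m[48;2;15;21;16m🬎[38;2;16;24;17m[48;2;15;21;16m🬎[38;2;16;24;17m[48;2;15;21;16m🬎[0m
[38;2;14;19;14m[48;2;13;16;13m🬎[38;2;14;19;14m[48;2;13;16;13m🬎[38;2;14;19;14m[48;2;13;16;13m🬎[38;2;14;19;14m[48;2;13;16;13m🬎[38;2;34;12;8m[48;2;34;12;8m [38;2;34;12;8m[48;2;34;12;8m [38;2;34;12;8m[48;2;34;12;8m [38;2;34;12;8m[48;2;34;12;8m [38;2;34;12;8m[48;2;14;18;14m▌[38;2;14;19;14m[48;2;13;16;13m🬎[38;2;14;19;14m[48;2;13;16;13m🬎[38;2;14;19;14m[48;2;13;16;13m🬎[0m
[38;2;12;14;11m[48;2;11;11;10m🬎[38;2;12;14;11m[48;2;11;11;10m🬎[38;2;12;14;11m[48;2;11;11;10m🬎[38;2;12;14;11m[48;2;11;11;10m🬎[38;2;34;12;8m[48;2;34;12;8m [38;2;34;12;8m[48;2;34;12;8m [38;2;34;12;8m[48;2;34;12;8m [38;2;34;12;8m[48;2;34;12;8m [38;2;34;12;8m[48;2;11;13;11m▌[38;2;12;14;11m[48;2;11;11;10m🬎[38;2;12;14;11m[48;2;11;11;10m🬎[38;2;12;14;11m[48;2;11;11;10m🬎[0m
[38;2;10;10;9m[48;2;9;7;8m🬂[38;2;10;10;9m[48;2;9;7;8m🬂[38;2;10;10;9m[48;2;9;7;8m🬂[38;2;10;10;9m[48;2;9;7;8m🬂[38;2;34;12;8m[48;2;9;7;8m🬊[38;2;34;12;8m[48;2;34;12;8m [38;2;34;12;8m[48;2;34;12;8m [38;2;34;12;8m[48;2;9;7;8m🬝[38;2;34;12;8m[48;2;9;8;8m🬀[38;2;10;10;9m[48;2;9;7;8m🬂[38;2;10;10;9m[48;2;9;7;8m🬂[38;2;10;10;9m[48;2;9;7;8m🬂[0m
</frame>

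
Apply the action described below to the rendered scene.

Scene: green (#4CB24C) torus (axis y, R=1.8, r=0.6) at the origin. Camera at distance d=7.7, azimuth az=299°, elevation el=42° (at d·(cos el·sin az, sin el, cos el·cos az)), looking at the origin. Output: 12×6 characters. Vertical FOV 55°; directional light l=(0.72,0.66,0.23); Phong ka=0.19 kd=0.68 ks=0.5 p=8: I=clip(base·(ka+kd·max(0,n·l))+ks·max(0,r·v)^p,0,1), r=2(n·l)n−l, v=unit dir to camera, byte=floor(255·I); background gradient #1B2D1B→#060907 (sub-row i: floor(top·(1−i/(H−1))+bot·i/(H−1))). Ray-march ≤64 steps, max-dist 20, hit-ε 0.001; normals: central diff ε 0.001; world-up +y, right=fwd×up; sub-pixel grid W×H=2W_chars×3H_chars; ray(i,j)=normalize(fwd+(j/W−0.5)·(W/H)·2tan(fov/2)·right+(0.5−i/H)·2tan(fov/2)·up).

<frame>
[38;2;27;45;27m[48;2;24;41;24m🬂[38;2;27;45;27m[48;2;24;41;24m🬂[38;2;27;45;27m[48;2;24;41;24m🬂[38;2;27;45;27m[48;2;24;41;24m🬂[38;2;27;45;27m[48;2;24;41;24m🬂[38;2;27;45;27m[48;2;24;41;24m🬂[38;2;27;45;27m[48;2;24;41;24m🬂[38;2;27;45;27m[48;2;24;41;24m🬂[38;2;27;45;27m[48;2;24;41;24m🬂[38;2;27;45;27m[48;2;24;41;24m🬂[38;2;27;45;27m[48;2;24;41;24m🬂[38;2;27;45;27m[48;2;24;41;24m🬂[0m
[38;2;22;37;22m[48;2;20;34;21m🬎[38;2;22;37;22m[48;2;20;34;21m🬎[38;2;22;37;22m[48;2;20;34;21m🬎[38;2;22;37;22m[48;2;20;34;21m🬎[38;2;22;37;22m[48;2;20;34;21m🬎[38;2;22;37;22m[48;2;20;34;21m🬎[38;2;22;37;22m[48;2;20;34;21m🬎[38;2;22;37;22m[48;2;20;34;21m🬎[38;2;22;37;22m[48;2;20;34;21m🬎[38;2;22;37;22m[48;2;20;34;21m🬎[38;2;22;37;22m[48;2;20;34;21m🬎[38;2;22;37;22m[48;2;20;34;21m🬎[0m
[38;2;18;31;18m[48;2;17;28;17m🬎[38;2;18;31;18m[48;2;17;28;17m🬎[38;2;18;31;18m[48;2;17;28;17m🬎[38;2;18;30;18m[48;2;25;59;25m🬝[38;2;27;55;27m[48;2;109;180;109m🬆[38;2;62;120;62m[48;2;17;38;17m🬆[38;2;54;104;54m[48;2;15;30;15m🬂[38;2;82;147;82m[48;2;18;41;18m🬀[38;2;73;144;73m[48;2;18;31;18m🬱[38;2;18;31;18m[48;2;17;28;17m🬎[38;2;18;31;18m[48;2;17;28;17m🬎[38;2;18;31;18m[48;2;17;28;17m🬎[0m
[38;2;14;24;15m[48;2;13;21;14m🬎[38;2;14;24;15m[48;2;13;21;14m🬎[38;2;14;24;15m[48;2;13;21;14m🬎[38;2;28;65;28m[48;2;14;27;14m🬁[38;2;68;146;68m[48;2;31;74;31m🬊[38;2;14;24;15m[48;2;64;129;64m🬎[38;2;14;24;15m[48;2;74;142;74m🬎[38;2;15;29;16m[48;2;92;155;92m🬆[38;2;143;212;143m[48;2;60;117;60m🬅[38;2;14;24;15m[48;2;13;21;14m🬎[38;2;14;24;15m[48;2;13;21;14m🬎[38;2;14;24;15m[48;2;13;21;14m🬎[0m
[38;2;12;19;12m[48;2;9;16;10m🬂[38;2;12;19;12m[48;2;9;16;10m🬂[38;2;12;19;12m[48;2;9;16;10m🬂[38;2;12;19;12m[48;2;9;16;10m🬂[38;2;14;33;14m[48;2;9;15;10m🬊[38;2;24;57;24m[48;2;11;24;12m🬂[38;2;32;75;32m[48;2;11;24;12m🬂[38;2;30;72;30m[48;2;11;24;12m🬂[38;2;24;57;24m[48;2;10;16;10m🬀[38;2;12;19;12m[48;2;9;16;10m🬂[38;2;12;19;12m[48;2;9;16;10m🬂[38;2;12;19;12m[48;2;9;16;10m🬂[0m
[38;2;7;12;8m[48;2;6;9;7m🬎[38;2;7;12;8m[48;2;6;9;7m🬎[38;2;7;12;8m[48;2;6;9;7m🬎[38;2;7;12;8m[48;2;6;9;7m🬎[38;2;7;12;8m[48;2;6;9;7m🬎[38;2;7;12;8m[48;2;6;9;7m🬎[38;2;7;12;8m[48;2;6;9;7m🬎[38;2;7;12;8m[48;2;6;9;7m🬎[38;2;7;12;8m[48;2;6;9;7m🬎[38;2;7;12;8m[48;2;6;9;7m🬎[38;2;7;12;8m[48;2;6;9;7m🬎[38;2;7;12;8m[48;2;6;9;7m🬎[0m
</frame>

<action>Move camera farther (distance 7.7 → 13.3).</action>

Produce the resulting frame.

<frame>
[38;2;27;45;27m[48;2;24;41;24m🬂[38;2;27;45;27m[48;2;24;41;24m🬂[38;2;27;45;27m[48;2;24;41;24m🬂[38;2;27;45;27m[48;2;24;41;24m🬂[38;2;27;45;27m[48;2;24;41;24m🬂[38;2;27;45;27m[48;2;24;41;24m🬂[38;2;27;45;27m[48;2;24;41;24m🬂[38;2;27;45;27m[48;2;24;41;24m🬂[38;2;27;45;27m[48;2;24;41;24m🬂[38;2;27;45;27m[48;2;24;41;24m🬂[38;2;27;45;27m[48;2;24;41;24m🬂[38;2;27;45;27m[48;2;24;41;24m🬂[0m
[38;2;22;37;22m[48;2;20;34;21m🬎[38;2;22;37;22m[48;2;20;34;21m🬎[38;2;22;37;22m[48;2;20;34;21m🬎[38;2;22;37;22m[48;2;20;34;21m🬎[38;2;22;37;22m[48;2;20;34;21m🬎[38;2;22;37;22m[48;2;20;34;21m🬎[38;2;22;37;22m[48;2;20;34;21m🬎[38;2;22;37;22m[48;2;20;34;21m🬎[38;2;22;37;22m[48;2;20;34;21m🬎[38;2;22;37;22m[48;2;20;34;21m🬎[38;2;22;37;22m[48;2;20;34;21m🬎[38;2;22;37;22m[48;2;20;34;21m🬎[0m
[38;2;18;31;18m[48;2;17;28;17m🬎[38;2;18;31;18m[48;2;17;28;17m🬎[38;2;18;31;18m[48;2;17;28;17m🬎[38;2;18;31;18m[48;2;17;28;17m🬎[38;2;18;31;18m[48;2;17;28;17m🬎[38;2;26;54;26m[48;2;142;212;142m🬬[38;2;65;138;65m[48;2;16;32;16m🬋[38;2;40;89;40m[48;2;18;30;18m🬏[38;2;18;31;18m[48;2;17;28;17m🬎[38;2;18;31;18m[48;2;17;28;17m🬎[38;2;18;31;18m[48;2;17;28;17m🬎[38;2;18;31;18m[48;2;17;28;17m🬎[0m
[38;2;14;24;15m[48;2;13;21;14m🬎[38;2;14;24;15m[48;2;13;21;14m🬎[38;2;14;24;15m[48;2;13;21;14m🬎[38;2;14;24;15m[48;2;13;21;14m🬎[38;2;14;33;14m[48;2;13;22;14m🬁[38;2;80;152;80m[48;2;16;37;17m🬈[38;2;14;29;15m[48;2;74;143;74m🬰[38;2;76;141;76m[48;2;20;42;20m🬅[38;2;14;24;15m[48;2;13;21;14m🬎[38;2;14;24;15m[48;2;13;21;14m🬎[38;2;14;24;15m[48;2;13;21;14m🬎[38;2;14;24;15m[48;2;13;21;14m🬎[0m
[38;2;12;19;12m[48;2;9;16;10m🬂[38;2;12;19;12m[48;2;9;16;10m🬂[38;2;12;19;12m[48;2;9;16;10m🬂[38;2;12;19;12m[48;2;9;16;10m🬂[38;2;12;19;12m[48;2;9;16;10m🬂[38;2;12;19;12m[48;2;9;16;10m🬂[38;2;12;19;12m[48;2;9;16;10m🬂[38;2;12;19;12m[48;2;9;16;10m🬂[38;2;12;19;12m[48;2;9;16;10m🬂[38;2;12;19;12m[48;2;9;16;10m🬂[38;2;12;19;12m[48;2;9;16;10m🬂[38;2;12;19;12m[48;2;9;16;10m🬂[0m
[38;2;7;12;8m[48;2;6;9;7m🬎[38;2;7;12;8m[48;2;6;9;7m🬎[38;2;7;12;8m[48;2;6;9;7m🬎[38;2;7;12;8m[48;2;6;9;7m🬎[38;2;7;12;8m[48;2;6;9;7m🬎[38;2;7;12;8m[48;2;6;9;7m🬎[38;2;7;12;8m[48;2;6;9;7m🬎[38;2;7;12;8m[48;2;6;9;7m🬎[38;2;7;12;8m[48;2;6;9;7m🬎[38;2;7;12;8m[48;2;6;9;7m🬎[38;2;7;12;8m[48;2;6;9;7m🬎[38;2;7;12;8m[48;2;6;9;7m🬎[0m
</frame>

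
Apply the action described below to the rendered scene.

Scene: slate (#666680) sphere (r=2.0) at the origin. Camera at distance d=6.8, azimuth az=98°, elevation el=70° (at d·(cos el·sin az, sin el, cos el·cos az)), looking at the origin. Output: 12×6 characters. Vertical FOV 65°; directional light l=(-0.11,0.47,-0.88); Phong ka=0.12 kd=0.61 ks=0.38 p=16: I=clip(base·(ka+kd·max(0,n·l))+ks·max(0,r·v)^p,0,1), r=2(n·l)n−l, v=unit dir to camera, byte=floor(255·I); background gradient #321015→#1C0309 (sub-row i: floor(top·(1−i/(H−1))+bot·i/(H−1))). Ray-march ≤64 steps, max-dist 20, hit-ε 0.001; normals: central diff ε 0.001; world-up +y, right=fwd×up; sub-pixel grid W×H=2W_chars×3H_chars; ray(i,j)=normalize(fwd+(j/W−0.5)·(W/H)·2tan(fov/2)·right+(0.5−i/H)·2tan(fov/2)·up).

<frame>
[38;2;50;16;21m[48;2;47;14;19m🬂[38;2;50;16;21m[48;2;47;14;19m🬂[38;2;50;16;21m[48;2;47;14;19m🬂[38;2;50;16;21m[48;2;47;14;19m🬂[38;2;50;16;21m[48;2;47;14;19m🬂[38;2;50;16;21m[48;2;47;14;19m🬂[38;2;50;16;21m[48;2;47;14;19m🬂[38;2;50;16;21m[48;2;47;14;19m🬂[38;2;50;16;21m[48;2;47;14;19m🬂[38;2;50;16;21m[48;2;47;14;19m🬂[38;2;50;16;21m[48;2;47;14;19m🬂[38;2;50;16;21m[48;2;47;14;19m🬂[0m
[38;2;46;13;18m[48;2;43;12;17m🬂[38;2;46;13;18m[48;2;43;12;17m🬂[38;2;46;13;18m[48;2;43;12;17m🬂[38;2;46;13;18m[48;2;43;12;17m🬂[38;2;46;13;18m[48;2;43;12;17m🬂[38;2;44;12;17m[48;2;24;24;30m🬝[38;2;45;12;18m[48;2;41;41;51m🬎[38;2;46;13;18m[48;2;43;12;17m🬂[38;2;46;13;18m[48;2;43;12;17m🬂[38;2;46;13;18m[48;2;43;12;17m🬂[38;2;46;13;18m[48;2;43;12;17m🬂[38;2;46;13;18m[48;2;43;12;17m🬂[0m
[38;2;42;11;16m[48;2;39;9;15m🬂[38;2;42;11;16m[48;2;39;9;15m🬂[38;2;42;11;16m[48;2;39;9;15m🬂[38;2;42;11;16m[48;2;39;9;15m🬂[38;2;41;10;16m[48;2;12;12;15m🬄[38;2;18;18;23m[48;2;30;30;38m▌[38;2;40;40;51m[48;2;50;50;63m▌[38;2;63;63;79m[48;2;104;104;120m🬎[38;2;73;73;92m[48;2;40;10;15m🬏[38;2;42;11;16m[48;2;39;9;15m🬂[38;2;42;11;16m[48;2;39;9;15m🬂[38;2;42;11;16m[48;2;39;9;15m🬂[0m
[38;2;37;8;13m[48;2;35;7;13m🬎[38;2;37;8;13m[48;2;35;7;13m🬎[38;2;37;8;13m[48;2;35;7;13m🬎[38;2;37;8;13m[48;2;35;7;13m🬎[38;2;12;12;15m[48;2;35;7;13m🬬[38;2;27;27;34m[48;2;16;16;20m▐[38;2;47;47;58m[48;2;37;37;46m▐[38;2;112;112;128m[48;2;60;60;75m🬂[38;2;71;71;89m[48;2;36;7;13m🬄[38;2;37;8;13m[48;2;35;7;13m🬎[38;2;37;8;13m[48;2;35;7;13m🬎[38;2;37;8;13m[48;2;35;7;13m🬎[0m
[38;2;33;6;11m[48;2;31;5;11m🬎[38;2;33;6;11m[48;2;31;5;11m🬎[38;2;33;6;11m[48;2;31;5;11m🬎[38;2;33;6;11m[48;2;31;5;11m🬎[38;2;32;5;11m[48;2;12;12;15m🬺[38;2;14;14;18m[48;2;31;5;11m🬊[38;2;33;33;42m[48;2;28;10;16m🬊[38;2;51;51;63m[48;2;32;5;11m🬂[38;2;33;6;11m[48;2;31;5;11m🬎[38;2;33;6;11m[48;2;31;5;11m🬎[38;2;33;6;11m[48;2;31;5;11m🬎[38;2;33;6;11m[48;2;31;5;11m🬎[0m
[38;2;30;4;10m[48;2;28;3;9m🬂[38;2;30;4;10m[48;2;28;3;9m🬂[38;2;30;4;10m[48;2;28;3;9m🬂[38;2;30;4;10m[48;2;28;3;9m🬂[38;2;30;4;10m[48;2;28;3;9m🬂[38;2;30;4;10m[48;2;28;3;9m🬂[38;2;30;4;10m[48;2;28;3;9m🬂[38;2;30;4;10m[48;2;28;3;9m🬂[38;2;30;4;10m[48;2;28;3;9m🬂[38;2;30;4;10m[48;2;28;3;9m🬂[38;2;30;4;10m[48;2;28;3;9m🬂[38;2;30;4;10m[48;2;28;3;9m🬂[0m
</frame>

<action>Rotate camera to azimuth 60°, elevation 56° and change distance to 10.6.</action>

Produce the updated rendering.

<frame>
[38;2;50;16;21m[48;2;47;14;19m🬂[38;2;50;16;21m[48;2;47;14;19m🬂[38;2;50;16;21m[48;2;47;14;19m🬂[38;2;50;16;21m[48;2;47;14;19m🬂[38;2;50;16;21m[48;2;47;14;19m🬂[38;2;50;16;21m[48;2;47;14;19m🬂[38;2;50;16;21m[48;2;47;14;19m🬂[38;2;50;16;21m[48;2;47;14;19m🬂[38;2;50;16;21m[48;2;47;14;19m🬂[38;2;50;16;21m[48;2;47;14;19m🬂[38;2;50;16;21m[48;2;47;14;19m🬂[38;2;50;16;21m[48;2;47;14;19m🬂[0m
[38;2;46;13;18m[48;2;43;12;17m🬂[38;2;46;13;18m[48;2;43;12;17m🬂[38;2;46;13;18m[48;2;43;12;17m🬂[38;2;46;13;18m[48;2;43;12;17m🬂[38;2;46;13;18m[48;2;43;12;17m🬂[38;2;46;13;18m[48;2;43;12;17m🬂[38;2;46;13;18m[48;2;43;12;17m🬂[38;2;46;13;18m[48;2;43;12;17m🬂[38;2;46;13;18m[48;2;43;12;17m🬂[38;2;46;13;18m[48;2;43;12;17m🬂[38;2;46;13;18m[48;2;43;12;17m🬂[38;2;46;13;18m[48;2;43;12;17m🬂[0m
[38;2;42;11;16m[48;2;39;9;15m🬂[38;2;42;11;16m[48;2;39;9;15m🬂[38;2;42;11;16m[48;2;39;9;15m🬂[38;2;42;11;16m[48;2;39;9;15m🬂[38;2;42;11;16m[48;2;39;9;15m🬂[38;2;30;30;38m[48;2;30;12;16m🬇[38;2;40;24;31m[48;2;69;69;82m🬕[38;2;78;78;93m[48;2;40;10;15m🬏[38;2;42;11;16m[48;2;39;9;15m🬂[38;2;42;11;16m[48;2;39;9;15m🬂[38;2;42;11;16m[48;2;39;9;15m🬂[38;2;42;11;16m[48;2;39;9;15m🬂[0m
[38;2;37;8;13m[48;2;35;7;13m🬎[38;2;37;8;13m[48;2;35;7;13m🬎[38;2;37;8;13m[48;2;35;7;13m🬎[38;2;37;8;13m[48;2;35;7;13m🬎[38;2;37;8;13m[48;2;35;7;13m🬎[38;2;12;12;15m[48;2;35;7;13m🬬[38;2;31;31;39m[48;2;14;14;17m🬁[38;2;37;37;47m[48;2;36;7;13m🬄[38;2;37;8;13m[48;2;35;7;13m🬎[38;2;37;8;13m[48;2;35;7;13m🬎[38;2;37;8;13m[48;2;35;7;13m🬎[38;2;37;8;13m[48;2;35;7;13m🬎[0m
[38;2;33;6;11m[48;2;31;5;11m🬎[38;2;33;6;11m[48;2;31;5;11m🬎[38;2;33;6;11m[48;2;31;5;11m🬎[38;2;33;6;11m[48;2;31;5;11m🬎[38;2;33;6;11m[48;2;31;5;11m🬎[38;2;33;6;11m[48;2;31;5;11m🬎[38;2;33;6;11m[48;2;31;5;11m🬎[38;2;33;6;11m[48;2;31;5;11m🬎[38;2;33;6;11m[48;2;31;5;11m🬎[38;2;33;6;11m[48;2;31;5;11m🬎[38;2;33;6;11m[48;2;31;5;11m🬎[38;2;33;6;11m[48;2;31;5;11m🬎[0m
[38;2;30;4;10m[48;2;28;3;9m🬂[38;2;30;4;10m[48;2;28;3;9m🬂[38;2;30;4;10m[48;2;28;3;9m🬂[38;2;30;4;10m[48;2;28;3;9m🬂[38;2;30;4;10m[48;2;28;3;9m🬂[38;2;30;4;10m[48;2;28;3;9m🬂[38;2;30;4;10m[48;2;28;3;9m🬂[38;2;30;4;10m[48;2;28;3;9m🬂[38;2;30;4;10m[48;2;28;3;9m🬂[38;2;30;4;10m[48;2;28;3;9m🬂[38;2;30;4;10m[48;2;28;3;9m🬂[38;2;30;4;10m[48;2;28;3;9m🬂[0m
</frame>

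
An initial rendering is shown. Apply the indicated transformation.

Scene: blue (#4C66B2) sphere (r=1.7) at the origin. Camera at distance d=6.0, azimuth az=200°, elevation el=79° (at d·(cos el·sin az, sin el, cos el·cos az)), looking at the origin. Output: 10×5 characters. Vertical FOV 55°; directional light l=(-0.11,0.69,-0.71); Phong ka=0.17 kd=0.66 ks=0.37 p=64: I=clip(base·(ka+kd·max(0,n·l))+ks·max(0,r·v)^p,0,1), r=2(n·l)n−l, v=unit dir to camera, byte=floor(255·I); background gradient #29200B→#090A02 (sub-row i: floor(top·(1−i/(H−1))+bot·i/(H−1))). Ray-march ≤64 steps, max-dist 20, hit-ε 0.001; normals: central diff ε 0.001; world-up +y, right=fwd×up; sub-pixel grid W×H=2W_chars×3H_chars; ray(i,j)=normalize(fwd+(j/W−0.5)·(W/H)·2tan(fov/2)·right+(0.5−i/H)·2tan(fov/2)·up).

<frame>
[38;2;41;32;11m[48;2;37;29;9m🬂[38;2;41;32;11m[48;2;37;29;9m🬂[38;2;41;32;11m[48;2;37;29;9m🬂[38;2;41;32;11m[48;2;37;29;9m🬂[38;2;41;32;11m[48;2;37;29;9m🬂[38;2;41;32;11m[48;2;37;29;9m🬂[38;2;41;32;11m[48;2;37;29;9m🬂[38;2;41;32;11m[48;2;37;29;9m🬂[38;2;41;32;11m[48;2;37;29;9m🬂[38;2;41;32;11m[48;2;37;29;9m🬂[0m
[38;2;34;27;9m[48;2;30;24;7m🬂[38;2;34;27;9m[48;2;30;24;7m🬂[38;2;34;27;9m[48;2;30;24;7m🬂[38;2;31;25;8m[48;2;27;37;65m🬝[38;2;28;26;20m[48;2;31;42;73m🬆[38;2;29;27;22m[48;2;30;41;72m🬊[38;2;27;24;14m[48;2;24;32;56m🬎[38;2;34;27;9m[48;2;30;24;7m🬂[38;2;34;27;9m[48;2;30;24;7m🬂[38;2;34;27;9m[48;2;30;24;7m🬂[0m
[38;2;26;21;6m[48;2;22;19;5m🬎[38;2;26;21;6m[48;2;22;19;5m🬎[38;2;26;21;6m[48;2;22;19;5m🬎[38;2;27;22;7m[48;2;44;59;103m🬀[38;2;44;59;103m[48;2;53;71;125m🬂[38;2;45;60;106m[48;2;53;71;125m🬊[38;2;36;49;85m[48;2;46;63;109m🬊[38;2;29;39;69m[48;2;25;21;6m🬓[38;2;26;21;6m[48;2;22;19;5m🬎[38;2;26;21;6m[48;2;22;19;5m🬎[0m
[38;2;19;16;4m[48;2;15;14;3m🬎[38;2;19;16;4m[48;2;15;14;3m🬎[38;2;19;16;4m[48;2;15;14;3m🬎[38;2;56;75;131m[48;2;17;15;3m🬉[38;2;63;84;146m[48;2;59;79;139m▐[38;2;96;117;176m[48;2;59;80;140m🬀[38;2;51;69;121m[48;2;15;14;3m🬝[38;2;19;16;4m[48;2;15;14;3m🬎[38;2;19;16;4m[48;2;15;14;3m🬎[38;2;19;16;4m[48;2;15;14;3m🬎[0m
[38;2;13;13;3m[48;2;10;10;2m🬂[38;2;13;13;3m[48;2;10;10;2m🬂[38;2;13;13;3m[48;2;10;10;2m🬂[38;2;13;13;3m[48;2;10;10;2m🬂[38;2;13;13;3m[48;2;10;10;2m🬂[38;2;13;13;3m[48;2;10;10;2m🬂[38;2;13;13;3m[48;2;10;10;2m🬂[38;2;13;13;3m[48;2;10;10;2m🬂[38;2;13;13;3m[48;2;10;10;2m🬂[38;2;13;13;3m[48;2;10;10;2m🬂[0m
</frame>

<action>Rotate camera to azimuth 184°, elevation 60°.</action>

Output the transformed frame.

<frame>
[38;2;41;32;11m[48;2;37;29;9m🬂[38;2;41;32;11m[48;2;37;29;9m🬂[38;2;41;32;11m[48;2;37;29;9m🬂[38;2;41;32;11m[48;2;37;29;9m🬂[38;2;41;32;11m[48;2;37;29;9m🬂[38;2;41;32;11m[48;2;37;29;9m🬂[38;2;41;32;11m[48;2;37;29;9m🬂[38;2;41;32;11m[48;2;37;29;9m🬂[38;2;41;32;11m[48;2;37;29;9m🬂[38;2;41;32;11m[48;2;37;29;9m🬂[0m
[38;2;34;27;9m[48;2;30;24;7m🬂[38;2;34;27;9m[48;2;30;24;7m🬂[38;2;34;27;9m[48;2;30;24;7m🬂[38;2;31;25;8m[48;2;33;44;78m🬝[38;2;34;27;9m[48;2;38;51;90m🬂[38;2;34;27;9m[48;2;43;58;101m🬂[38;2;33;26;8m[48;2;37;50;88m🬊[38;2;34;27;9m[48;2;30;24;7m🬂[38;2;34;27;9m[48;2;30;24;7m🬂[38;2;34;27;9m[48;2;30;24;7m🬂[0m
[38;2;26;21;6m[48;2;22;19;5m🬎[38;2;26;21;6m[48;2;22;19;5m🬎[38;2;26;21;6m[48;2;22;19;5m🬎[38;2;27;22;7m[48;2;43;58;102m🬀[38;2;53;70;124m[48;2;58;78;137m🬆[38;2;58;77;136m[48;2;118;139;201m🬬[38;2;50;67;118m[48;2;57;76;134m🬊[38;2;41;56;98m[48;2;25;21;6m🬓[38;2;26;21;6m[48;2;22;19;5m🬎[38;2;26;21;6m[48;2;22;19;5m🬎[0m
[38;2;19;16;4m[48;2;15;14;3m🬎[38;2;19;16;4m[48;2;15;14;3m🬎[38;2;19;16;4m[48;2;15;14;3m🬎[38;2;49;66;116m[48;2;17;15;3m🬉[38;2;58;77;136m[48;2;48;64;112m🬬[38;2;61;83;145m[48;2;56;76;133m🬎[38;2;54;73;128m[48;2;15;14;3m🬝[38;2;19;16;4m[48;2;15;14;3m🬎[38;2;19;16;4m[48;2;15;14;3m🬎[38;2;19;16;4m[48;2;15;14;3m🬎[0m
[38;2;13;13;3m[48;2;10;10;2m🬂[38;2;13;13;3m[48;2;10;10;2m🬂[38;2;13;13;3m[48;2;10;10;2m🬂[38;2;13;13;3m[48;2;10;10;2m🬂[38;2;13;13;3m[48;2;10;10;2m🬂[38;2;13;13;3m[48;2;10;10;2m🬂[38;2;13;13;3m[48;2;10;10;2m🬂[38;2;13;13;3m[48;2;10;10;2m🬂[38;2;13;13;3m[48;2;10;10;2m🬂[38;2;13;13;3m[48;2;10;10;2m🬂[0m
</frame>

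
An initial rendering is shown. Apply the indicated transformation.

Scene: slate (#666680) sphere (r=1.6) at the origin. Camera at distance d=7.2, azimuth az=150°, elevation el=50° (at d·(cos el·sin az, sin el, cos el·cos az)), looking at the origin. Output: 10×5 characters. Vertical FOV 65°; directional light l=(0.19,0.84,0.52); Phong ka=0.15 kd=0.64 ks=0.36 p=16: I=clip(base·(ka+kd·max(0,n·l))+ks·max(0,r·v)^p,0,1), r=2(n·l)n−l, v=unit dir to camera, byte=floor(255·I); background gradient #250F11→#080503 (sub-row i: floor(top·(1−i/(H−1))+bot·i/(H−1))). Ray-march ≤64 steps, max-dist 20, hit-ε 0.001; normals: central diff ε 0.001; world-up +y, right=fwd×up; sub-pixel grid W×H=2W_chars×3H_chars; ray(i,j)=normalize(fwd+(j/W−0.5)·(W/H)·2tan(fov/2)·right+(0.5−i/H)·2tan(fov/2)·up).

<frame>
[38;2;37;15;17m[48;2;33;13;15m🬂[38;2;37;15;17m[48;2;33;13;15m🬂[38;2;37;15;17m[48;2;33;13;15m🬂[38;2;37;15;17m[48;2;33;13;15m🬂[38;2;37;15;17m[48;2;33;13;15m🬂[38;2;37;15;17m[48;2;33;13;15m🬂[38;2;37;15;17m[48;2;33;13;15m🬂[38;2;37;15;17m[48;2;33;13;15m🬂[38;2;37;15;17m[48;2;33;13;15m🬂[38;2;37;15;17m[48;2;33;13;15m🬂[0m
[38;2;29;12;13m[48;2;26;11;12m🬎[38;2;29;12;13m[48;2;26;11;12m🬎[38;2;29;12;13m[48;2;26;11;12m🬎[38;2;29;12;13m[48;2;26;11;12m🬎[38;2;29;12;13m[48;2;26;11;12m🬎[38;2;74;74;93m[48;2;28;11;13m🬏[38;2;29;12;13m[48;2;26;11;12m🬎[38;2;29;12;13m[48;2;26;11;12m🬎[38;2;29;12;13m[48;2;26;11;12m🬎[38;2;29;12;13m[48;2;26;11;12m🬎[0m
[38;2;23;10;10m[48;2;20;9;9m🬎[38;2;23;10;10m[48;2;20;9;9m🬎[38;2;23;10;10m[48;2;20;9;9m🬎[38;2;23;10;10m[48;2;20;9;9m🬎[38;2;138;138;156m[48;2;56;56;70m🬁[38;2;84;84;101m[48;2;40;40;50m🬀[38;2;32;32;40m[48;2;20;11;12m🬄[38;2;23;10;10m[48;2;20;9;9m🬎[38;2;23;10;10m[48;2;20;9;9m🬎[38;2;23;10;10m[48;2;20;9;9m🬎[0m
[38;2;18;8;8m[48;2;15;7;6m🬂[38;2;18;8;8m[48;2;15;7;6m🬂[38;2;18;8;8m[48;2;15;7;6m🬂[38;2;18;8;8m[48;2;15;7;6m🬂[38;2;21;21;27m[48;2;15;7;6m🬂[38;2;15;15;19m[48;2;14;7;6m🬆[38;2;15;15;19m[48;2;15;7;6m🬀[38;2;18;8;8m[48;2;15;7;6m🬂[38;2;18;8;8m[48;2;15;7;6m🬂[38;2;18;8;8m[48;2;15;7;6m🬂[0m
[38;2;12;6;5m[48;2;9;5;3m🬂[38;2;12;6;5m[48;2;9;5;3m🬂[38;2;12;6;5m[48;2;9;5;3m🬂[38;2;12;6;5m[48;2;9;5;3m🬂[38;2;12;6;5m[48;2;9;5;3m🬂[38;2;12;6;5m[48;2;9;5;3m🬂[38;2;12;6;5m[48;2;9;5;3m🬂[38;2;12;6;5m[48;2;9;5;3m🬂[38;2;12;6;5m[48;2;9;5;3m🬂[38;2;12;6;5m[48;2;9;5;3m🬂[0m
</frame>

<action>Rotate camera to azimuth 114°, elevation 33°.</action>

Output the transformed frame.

<frame>
[38;2;37;15;17m[48;2;33;13;15m🬂[38;2;37;15;17m[48;2;33;13;15m🬂[38;2;37;15;17m[48;2;33;13;15m🬂[38;2;37;15;17m[48;2;33;13;15m🬂[38;2;37;15;17m[48;2;33;13;15m🬂[38;2;37;15;17m[48;2;33;13;15m🬂[38;2;37;15;17m[48;2;33;13;15m🬂[38;2;37;15;17m[48;2;33;13;15m🬂[38;2;37;15;17m[48;2;33;13;15m🬂[38;2;37;15;17m[48;2;33;13;15m🬂[0m
[38;2;29;12;13m[48;2;26;11;12m🬎[38;2;29;12;13m[48;2;26;11;12m🬎[38;2;29;12;13m[48;2;26;11;12m🬎[38;2;29;12;13m[48;2;26;11;12m🬎[38;2;29;12;13m[48;2;26;11;12m🬎[38;2;70;70;88m[48;2;28;11;13m🬏[38;2;29;12;13m[48;2;26;11;12m🬎[38;2;29;12;13m[48;2;26;11;12m🬎[38;2;29;12;13m[48;2;26;11;12m🬎[38;2;29;12;13m[48;2;26;11;12m🬎[0m
[38;2;23;10;10m[48;2;20;9;9m🬎[38;2;23;10;10m[48;2;20;9;9m🬎[38;2;23;10;10m[48;2;20;9;9m🬎[38;2;23;10;10m[48;2;20;9;9m🬎[38;2;139;139;158m[48;2;62;62;77m🬁[38;2;55;55;68m[48;2;31;31;40m🬆[38;2;25;25;31m[48;2;20;11;12m🬄[38;2;23;10;10m[48;2;20;9;9m🬎[38;2;23;10;10m[48;2;20;9;9m🬎[38;2;23;10;10m[48;2;20;9;9m🬎[0m
[38;2;18;8;8m[48;2;15;7;6m🬂[38;2;18;8;8m[48;2;15;7;6m🬂[38;2;18;8;8m[48;2;15;7;6m🬂[38;2;18;8;8m[48;2;15;7;6m🬂[38;2;28;28;36m[48;2;15;7;6m🬂[38;2;16;16;20m[48;2;14;7;6m🬆[38;2;15;15;19m[48;2;15;7;6m🬀[38;2;18;8;8m[48;2;15;7;6m🬂[38;2;18;8;8m[48;2;15;7;6m🬂[38;2;18;8;8m[48;2;15;7;6m🬂[0m
[38;2;12;6;5m[48;2;9;5;3m🬂[38;2;12;6;5m[48;2;9;5;3m🬂[38;2;12;6;5m[48;2;9;5;3m🬂[38;2;12;6;5m[48;2;9;5;3m🬂[38;2;12;6;5m[48;2;9;5;3m🬂[38;2;12;6;5m[48;2;9;5;3m🬂[38;2;12;6;5m[48;2;9;5;3m🬂[38;2;12;6;5m[48;2;9;5;3m🬂[38;2;12;6;5m[48;2;9;5;3m🬂[38;2;12;6;5m[48;2;9;5;3m🬂[0m
</frame>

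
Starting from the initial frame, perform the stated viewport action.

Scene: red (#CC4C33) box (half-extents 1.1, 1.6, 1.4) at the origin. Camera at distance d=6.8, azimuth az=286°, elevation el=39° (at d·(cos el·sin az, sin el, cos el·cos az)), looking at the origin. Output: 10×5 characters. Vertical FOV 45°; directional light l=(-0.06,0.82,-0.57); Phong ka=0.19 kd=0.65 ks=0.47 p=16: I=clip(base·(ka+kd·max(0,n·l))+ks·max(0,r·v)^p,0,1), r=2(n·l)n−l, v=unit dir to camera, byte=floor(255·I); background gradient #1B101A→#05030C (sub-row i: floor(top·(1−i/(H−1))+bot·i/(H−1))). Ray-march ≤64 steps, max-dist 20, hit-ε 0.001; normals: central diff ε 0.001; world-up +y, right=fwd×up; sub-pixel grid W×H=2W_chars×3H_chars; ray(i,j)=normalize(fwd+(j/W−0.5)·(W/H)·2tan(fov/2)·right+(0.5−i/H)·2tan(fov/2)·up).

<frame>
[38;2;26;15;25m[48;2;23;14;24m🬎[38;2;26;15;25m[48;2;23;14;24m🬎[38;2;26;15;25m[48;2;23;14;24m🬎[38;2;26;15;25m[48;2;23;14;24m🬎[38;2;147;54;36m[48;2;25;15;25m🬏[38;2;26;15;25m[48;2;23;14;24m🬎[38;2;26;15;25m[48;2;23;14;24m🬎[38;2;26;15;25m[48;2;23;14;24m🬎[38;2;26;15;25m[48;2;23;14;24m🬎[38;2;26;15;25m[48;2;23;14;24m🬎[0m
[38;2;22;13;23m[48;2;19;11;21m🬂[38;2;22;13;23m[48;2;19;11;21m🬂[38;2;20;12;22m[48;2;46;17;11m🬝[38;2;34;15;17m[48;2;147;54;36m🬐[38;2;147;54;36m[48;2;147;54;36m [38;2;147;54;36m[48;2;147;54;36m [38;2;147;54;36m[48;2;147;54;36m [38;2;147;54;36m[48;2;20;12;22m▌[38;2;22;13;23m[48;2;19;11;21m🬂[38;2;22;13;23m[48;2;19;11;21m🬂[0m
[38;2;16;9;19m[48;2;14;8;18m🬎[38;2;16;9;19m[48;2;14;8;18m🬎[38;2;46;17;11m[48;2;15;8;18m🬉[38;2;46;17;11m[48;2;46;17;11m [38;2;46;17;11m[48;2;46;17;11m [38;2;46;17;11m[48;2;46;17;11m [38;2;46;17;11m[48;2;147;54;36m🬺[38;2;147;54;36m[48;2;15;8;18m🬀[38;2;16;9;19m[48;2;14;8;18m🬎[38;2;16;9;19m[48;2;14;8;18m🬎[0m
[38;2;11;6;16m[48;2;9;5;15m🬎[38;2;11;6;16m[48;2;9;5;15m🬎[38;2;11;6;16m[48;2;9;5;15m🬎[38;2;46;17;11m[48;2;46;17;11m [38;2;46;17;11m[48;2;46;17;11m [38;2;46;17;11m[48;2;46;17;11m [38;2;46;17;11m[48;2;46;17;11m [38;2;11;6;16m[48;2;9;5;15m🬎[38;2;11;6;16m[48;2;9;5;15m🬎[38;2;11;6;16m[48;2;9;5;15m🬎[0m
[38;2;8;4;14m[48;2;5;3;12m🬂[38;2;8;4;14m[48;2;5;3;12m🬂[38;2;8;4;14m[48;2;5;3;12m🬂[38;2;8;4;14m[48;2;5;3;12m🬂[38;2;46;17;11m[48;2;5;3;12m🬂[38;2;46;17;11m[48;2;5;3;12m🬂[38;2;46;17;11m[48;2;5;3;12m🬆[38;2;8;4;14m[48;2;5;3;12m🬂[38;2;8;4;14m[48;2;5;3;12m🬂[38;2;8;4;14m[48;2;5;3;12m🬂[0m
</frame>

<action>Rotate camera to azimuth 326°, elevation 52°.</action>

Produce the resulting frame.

<frame>
[38;2;26;15;25m[48;2;23;14;24m🬎[38;2;26;15;25m[48;2;23;14;24m🬎[38;2;26;15;25m[48;2;23;14;24m🬎[38;2;26;15;25m[48;2;23;14;24m🬎[38;2;26;15;25m[48;2;157;64;46m🬎[38;2;26;15;25m[48;2;152;60;41m🬎[38;2;26;15;25m[48;2;23;14;24m🬎[38;2;26;15;25m[48;2;23;14;24m🬎[38;2;26;15;25m[48;2;23;14;24m🬎[38;2;26;15;25m[48;2;23;14;24m🬎[0m
[38;2;22;13;23m[48;2;19;11;21m🬂[38;2;22;13;23m[48;2;19;11;21m🬂[38;2;22;13;23m[48;2;19;11;21m🬂[38;2;46;17;11m[48;2;177;85;67m🬏[38;2;163;70;52m[48;2;173;81;63m🬊[38;2;156;63;45m[48;2;162;69;51m🬨[38;2;22;13;23m[48;2;151;59;41m🬁[38;2;21;12;22m[48;2;134;50;34m🬊[38;2;22;13;23m[48;2;19;11;21m🬂[38;2;22;13;23m[48;2;19;11;21m🬂[0m
[38;2;16;9;19m[48;2;14;8;18m🬎[38;2;16;9;19m[48;2;14;8;18m🬎[38;2;16;9;19m[48;2;14;8;18m🬎[38;2;175;86;69m[48;2;39;15;12m🬁[38;2;187;95;76m[48;2;46;17;11m🬬[38;2;166;74;55m[48;2;176;84;66m🬨[38;2;155;63;45m[48;2;38;14;9m🬎[38;2;149;57;39m[48;2;38;14;9m🬂[38;2;16;9;19m[48;2;14;8;18m🬎[38;2;16;9;19m[48;2;14;8;18m🬎[0m
[38;2;11;6;16m[48;2;9;5;15m🬎[38;2;11;6;16m[48;2;9;5;15m🬎[38;2;11;6;16m[48;2;9;5;15m🬎[38;2;46;17;11m[48;2;10;5;15m🬁[38;2;46;17;11m[48;2;46;17;11m [38;2;38;14;9m[48;2;38;14;9m [38;2;38;14;9m[48;2;38;14;9m [38;2;38;14;9m[48;2;10;5;15m🬄[38;2;11;6;16m[48;2;9;5;15m🬎[38;2;11;6;16m[48;2;9;5;15m🬎[0m
[38;2;8;4;14m[48;2;5;3;12m🬂[38;2;8;4;14m[48;2;5;3;12m🬂[38;2;8;4;14m[48;2;5;3;12m🬂[38;2;8;4;14m[48;2;5;3;12m🬂[38;2;46;17;11m[48;2;6;3;12m🬁[38;2;38;14;9m[48;2;5;3;12m🬆[38;2;38;14;9m[48;2;6;3;12m🬀[38;2;8;4;14m[48;2;5;3;12m🬂[38;2;8;4;14m[48;2;5;3;12m🬂[38;2;8;4;14m[48;2;5;3;12m🬂[0m
</frame>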